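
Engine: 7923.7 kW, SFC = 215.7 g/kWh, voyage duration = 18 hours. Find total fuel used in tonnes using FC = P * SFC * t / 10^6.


Formula: FC (tonnes) = P * SFC * t / 1,000,000
Step 1 — P * SFC * t = 7923.7 * 215.7 * 18 = 30764557.62 g
Step 2 — FC (tonnes) = 30764557.62 / 1,000,000 ≈ 30.765 tonnes (5 s.f.)

30.765 tonnes


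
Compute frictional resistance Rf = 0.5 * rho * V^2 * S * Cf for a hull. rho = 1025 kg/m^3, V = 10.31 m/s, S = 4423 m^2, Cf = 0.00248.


Formula: Rf = 0.5 * rho * V^2 * S * Cf
Step 1 — V^2 = 10.31^2 = 106.2961
Step 2 — 0.5 * rho * V^2 = 0.5 * 1025 * 106.2961 = 54476.75125
Step 3 — Rf = 54476.75125 * 4423 * 0.00248 ≈ 597560 N (5 s.f.)

597560 N


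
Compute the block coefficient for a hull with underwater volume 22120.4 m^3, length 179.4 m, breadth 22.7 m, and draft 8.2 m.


Formula: Cb = V / (L * B * T)
Step 1 — L * B * T = 179.4 * 22.7 * 8.2 = 33393.516 m^3
Step 2 — Cb = 22120.4 / 33393.516 ≈ 0.66242 (5 s.f.)

0.66242


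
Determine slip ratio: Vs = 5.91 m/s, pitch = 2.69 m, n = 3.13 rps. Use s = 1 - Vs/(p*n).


Formula: s = 1 - Vs / (p * n)
Step 1 — p * n = 2.69 * 3.13 = 8.4197
Step 2 — Vs / (p*n) = 5.91 / 8.4197 = 0.701925 (6 d.p.)
Step 3 — s = 1 - 0.701925 = 0.298075

0.298075


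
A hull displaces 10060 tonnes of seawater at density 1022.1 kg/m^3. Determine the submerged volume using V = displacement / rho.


Formula: V = mass / rho
Step 1 — convert tonnes to kg: 10060 t * 1000 = 10060000 kg
Step 2 — V = 10060000 / 1022.1 ≈ 9842.5 m^3 (5 s.f.)

9842.5 m^3


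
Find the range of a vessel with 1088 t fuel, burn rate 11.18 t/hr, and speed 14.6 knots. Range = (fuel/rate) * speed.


Formula: endurance = fuel / rate; range = endurance * speed
Step 1 — endurance = 1088 / 11.18 = 97.3166 hours
Step 2 — range = 97.3166 * 14.6 ≈ 1420.8 nautical miles (5 s.f.)

1420.8 NM


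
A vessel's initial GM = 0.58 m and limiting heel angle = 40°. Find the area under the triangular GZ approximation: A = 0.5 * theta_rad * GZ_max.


Formula: GZ_max = GM * sin(theta); Area = 0.5 * theta_rad * GZ_max
Step 1 — GZ_max = 0.58 * sin(40°) = 0.58 * 0.642788 = 0.372817 m
Step 2 — theta_rad = 40 * pi/180 = 0.698132 rad
Step 3 — Area = 0.5 * 0.698132 * 0.372817 ≈ 0.13014 m·rad (5 s.f.)

0.13014 m·rad


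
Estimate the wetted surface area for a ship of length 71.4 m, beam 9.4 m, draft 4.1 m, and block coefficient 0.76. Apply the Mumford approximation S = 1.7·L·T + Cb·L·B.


Formula: S = 1.7*L*T + V/T with V = Cb*L*B*T, i.e. S = L * (1.7*T + Cb*B)
Step 1 — 1.7*T = 1.7 * 4.1 = 6.97 m
Step 2 — Cb*B = 0.76 * 9.4 = 7.144 m
Step 3 — 1.7*T + Cb*B = 6.97 + 7.144 = 14.114 m
Step 4 — S = 71.4 * 14.114 ≈ 1007.7 m^2 (5 s.f.)

1007.7 m^2


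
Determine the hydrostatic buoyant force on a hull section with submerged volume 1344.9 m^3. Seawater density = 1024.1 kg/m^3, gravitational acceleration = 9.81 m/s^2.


Formula: Fb = rho * g * V
Substituting: Fb = 1024.1 * 9.81 * 1344.9
Intermediate: 1024.1 * 9.81 = 10046.421
Result: Fb = 10046.421 * 1344.9 ≈ 13511000 N (5 s.f.)

13511000 N


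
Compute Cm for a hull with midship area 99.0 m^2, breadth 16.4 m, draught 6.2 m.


Formula: Cm = Am / (B * T)
Step 1 — B * T = 16.4 * 6.2 = 101.68 m^2
Step 2 — Cm = 99.0 / 101.68 ≈ 0.97364 (5 s.f.)

0.97364


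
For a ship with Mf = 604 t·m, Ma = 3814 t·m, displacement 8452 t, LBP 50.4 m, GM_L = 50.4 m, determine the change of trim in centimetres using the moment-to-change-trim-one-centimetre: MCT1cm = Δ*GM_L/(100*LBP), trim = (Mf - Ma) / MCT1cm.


Formula: net trimming moment = Mf - Ma; MCT1cm = Δ*GM_L/(100*LBP); trim = net moment / MCT1cm
Step 1 — net trimming moment = 604 - 3814 = -3210 t·m
Step 2 — MCT1cm = 8452 * 50.4 / (100 * 50.4) = 84.52 t·m/cm
Step 3 — trim = -3210 / 84.52 ≈ -37.979 cm (5 s.f.)

-37.979 cm


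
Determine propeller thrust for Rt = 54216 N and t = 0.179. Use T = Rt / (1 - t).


Formula: T = Rt / (1 - t)
Step 1 — (1 - t) = 1 - 0.179 = 0.821
Step 2 — T = 54216 / 0.821 ≈ 66037 N (5 s.f.)

66037 N


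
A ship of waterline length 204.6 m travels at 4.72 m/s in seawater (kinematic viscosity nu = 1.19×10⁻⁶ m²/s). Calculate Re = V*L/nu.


Formula: Re = V * L / nu
Step 1 — V * L = 4.72 * 204.6 = 965.712 m^2/s
Step 2 — Re = 965.712 / 1.19e-6 = 8.12e+08

8.12e+08


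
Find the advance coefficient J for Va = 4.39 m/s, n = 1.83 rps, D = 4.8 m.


Formula: J = Va / (n * D)
Step 1 — n * D = 1.83 * 4.8 = 8.784
Step 2 — J = 4.39 / 8.784 ≈ 0.49977 (5 s.f.)

0.49977


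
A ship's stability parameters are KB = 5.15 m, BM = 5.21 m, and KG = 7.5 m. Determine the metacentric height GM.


Formula: GM = KB + BM - KG
Step 1 — KM = KB + BM = 5.15 + 5.21 = 10.36 m
Step 2 — GM = KM - KG = 10.36 - 7.5 = 2.86 m

2.86 m


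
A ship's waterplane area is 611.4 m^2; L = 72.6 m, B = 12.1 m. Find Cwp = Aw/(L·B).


Formula: Cwp = Aw / (L * B)
Step 1 — L * B = 72.6 * 12.1 = 878.46 m^2
Step 2 — Cwp = 611.4 / 878.46 ≈ 0.69599 (5 s.f.)

0.69599


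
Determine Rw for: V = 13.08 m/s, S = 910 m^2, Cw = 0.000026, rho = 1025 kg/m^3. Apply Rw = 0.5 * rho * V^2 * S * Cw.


Formula: Rw = 0.5 * rho * V^2 * S * Cw
Step 1 — V^2 = 13.08^2 = 171.0864
Step 2 — 0.5 * rho * V^2 = 0.5 * 1025 * 171.0864 = 87681.78
Step 3 — Rw = 87681.78 * 910 * 0.000026 ≈ 2074.6 N (5 s.f.)

2074.6 N


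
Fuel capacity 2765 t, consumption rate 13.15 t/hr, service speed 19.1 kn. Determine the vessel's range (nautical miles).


Formula: endurance = fuel / rate; range = endurance * speed
Step 1 — endurance = 2765 / 13.15 = 210.2662 hours
Step 2 — range = 210.2662 * 19.1 ≈ 4016.1 nautical miles (5 s.f.)

4016.1 NM


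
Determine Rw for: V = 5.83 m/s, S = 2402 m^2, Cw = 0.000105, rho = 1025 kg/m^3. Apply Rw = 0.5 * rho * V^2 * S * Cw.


Formula: Rw = 0.5 * rho * V^2 * S * Cw
Step 1 — V^2 = 5.83^2 = 33.9889
Step 2 — 0.5 * rho * V^2 = 0.5 * 1025 * 33.9889 = 17419.31125
Step 3 — Rw = 17419.31125 * 2402 * 0.000105 ≈ 4393.3 N (5 s.f.)

4393.3 N


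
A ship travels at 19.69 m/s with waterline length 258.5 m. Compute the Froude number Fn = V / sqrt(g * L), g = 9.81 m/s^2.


Formula: Fn = V / sqrt(g * L)
Step 1 — g * L = 9.81 * 258.5 = 2535.885
Step 2 — sqrt(g * L) = sqrt(2535.885) = 50.357571
Step 3 — Fn = 19.69 / 50.357571 ≈ 0.39100 (5 s.f.)

0.39100


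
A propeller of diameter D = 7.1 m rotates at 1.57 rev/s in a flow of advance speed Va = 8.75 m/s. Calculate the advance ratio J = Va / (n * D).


Formula: J = Va / (n * D)
Step 1 — n * D = 1.57 * 7.1 = 11.147
Step 2 — J = 8.75 / 11.147 ≈ 0.78496 (5 s.f.)

0.78496


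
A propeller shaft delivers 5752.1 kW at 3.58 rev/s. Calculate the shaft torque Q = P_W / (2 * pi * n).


Formula: Q = P_W / (2 * pi * n)
Step 1 — P_W = 5752.1 kW * 1000 = 5752100.0 W
Step 2 — 2 * pi * n = 2 * pi * 3.58 = 22.493803
Step 3 — Q = 5752100.0 / 22.493803 ≈ 255720 N·m (5 s.f.)

255720 N·m


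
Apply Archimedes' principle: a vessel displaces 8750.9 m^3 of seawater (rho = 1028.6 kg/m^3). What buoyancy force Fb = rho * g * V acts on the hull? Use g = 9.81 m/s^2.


Formula: Fb = rho * g * V
Substituting: Fb = 1028.6 * 9.81 * 8750.9
Intermediate: 1028.6 * 9.81 = 10090.566
Result: Fb = 10090.566 * 8750.9 ≈ 88302000 N (5 s.f.)

88302000 N


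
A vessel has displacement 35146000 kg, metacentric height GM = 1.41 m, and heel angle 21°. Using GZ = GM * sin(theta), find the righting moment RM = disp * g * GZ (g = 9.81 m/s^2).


Formula: GZ = GM * sin(theta); RM = disp * g * GZ
Step 1 — GZ = 1.41 * sin(21°) = 1.41 * 0.358368 = 0.505299 m
Step 2 — RM = 35146000 * 9.81 * 0.505299 ≈ 174220000 N·m (5 s.f.)

174220000 N·m


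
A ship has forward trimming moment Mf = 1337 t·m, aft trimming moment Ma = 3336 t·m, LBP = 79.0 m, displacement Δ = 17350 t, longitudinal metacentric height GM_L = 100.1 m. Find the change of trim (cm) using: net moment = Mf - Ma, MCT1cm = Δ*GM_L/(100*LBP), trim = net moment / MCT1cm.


Formula: net trimming moment = Mf - Ma; MCT1cm = Δ*GM_L/(100*LBP); trim = net moment / MCT1cm
Step 1 — net trimming moment = 1337 - 3336 = -1999 t·m
Step 2 — MCT1cm = 17350 * 100.1 / (100 * 79.0) = 219.8399 t·m/cm
Step 3 — trim = -1999 / 219.8399 ≈ -9.0930 cm (5 s.f.)

-9.0930 cm


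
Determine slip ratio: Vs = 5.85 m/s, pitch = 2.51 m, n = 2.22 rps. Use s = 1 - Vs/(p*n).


Formula: s = 1 - Vs / (p * n)
Step 1 — p * n = 2.51 * 2.22 = 5.5722
Step 2 — Vs / (p*n) = 5.85 / 5.5722 = 1.049855 (6 d.p.)
Step 3 — s = 1 - 1.049855 = -0.049855

-0.049855


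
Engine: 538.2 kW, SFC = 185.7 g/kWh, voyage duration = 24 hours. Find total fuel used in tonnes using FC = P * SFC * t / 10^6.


Formula: FC (tonnes) = P * SFC * t / 1,000,000
Step 1 — P * SFC * t = 538.2 * 185.7 * 24 = 2398649.76 g
Step 2 — FC (tonnes) = 2398649.76 / 1,000,000 ≈ 2.3986 tonnes (5 s.f.)

2.3986 tonnes


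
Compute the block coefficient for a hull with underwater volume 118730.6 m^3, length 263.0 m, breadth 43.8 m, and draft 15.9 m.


Formula: Cb = V / (L * B * T)
Step 1 — L * B * T = 263.0 * 43.8 * 15.9 = 183158.46 m^3
Step 2 — Cb = 118730.6 / 183158.46 ≈ 0.64824 (5 s.f.)

0.64824


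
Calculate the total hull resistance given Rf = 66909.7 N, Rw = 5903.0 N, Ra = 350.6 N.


Formula: Rt = Rf + Rw + Ra
Substituting: Rt = 66909.7 + 5903.0 + 350.6
Result: Rt = 73163.3 N

73163.3 N


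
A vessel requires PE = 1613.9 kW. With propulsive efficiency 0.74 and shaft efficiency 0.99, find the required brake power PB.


Formula: PB = PE / (eta_D * eta_S)
Step 1 — combined efficiency = eta_D * eta_S = 0.74 * 0.99 = 0.7326
Step 2 — PB = 1613.9 / 0.7326 ≈ 2203.0 kW (5 s.f.)

2203.0 kW


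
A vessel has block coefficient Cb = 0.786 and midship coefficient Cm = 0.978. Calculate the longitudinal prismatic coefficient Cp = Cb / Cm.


Formula: Cp = Cb / Cm
Substituting: Cp = 0.786 / 0.978
Result: Cp ≈ 0.80368 (5 s.f.)

0.80368


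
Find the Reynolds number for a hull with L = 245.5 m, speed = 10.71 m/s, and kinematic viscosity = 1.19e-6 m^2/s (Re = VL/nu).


Formula: Re = V * L / nu
Step 1 — V * L = 10.71 * 245.5 = 2629.305 m^2/s
Step 2 — Re = 2629.305 / 1.19e-6 = 2.21e+09

2.21e+09


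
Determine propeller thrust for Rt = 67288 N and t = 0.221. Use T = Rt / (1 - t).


Formula: T = Rt / (1 - t)
Step 1 — (1 - t) = 1 - 0.221 = 0.779
Step 2 — T = 67288 / 0.779 ≈ 86377 N (5 s.f.)

86377 N


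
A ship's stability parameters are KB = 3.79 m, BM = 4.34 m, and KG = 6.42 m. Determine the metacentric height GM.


Formula: GM = KB + BM - KG
Step 1 — KM = KB + BM = 3.79 + 4.34 = 8.13 m
Step 2 — GM = KM - KG = 8.13 - 6.42 = 1.71 m

1.71 m


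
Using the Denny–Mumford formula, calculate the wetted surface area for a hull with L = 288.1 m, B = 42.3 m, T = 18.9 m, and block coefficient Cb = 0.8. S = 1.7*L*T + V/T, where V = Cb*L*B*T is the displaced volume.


Formula: S = 1.7*L*T + V/T with V = Cb*L*B*T, i.e. S = L * (1.7*T + Cb*B)
Step 1 — 1.7*T = 1.7 * 18.9 = 32.13 m
Step 2 — Cb*B = 0.8 * 42.3 = 33.84 m
Step 3 — 1.7*T + Cb*B = 32.13 + 33.84 = 65.97 m
Step 4 — S = 288.1 * 65.97 ≈ 19006 m^2 (5 s.f.)

19006 m^2


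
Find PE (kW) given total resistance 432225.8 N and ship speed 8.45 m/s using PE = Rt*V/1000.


Formula: PE = Rt * V / 1000 (kW)
Step 1 — PE (W) = 432225.8 * 8.45 = 3652308.01 W
Step 2 — PE (kW) = 3652308.01 / 1000 ≈ 3652.3 kW (5 s.f.)

3652.3 kW


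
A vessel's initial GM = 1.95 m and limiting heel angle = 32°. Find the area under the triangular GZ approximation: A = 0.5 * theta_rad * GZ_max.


Formula: GZ_max = GM * sin(theta); Area = 0.5 * theta_rad * GZ_max
Step 1 — GZ_max = 1.95 * sin(32°) = 1.95 * 0.529919 = 1.033342 m
Step 2 — theta_rad = 32 * pi/180 = 0.558505 rad
Step 3 — Area = 0.5 * 0.558505 * 1.033342 ≈ 0.28856 m·rad (5 s.f.)

0.28856 m·rad


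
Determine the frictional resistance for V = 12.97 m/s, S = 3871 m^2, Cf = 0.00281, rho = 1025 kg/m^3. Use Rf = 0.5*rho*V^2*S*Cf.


Formula: Rf = 0.5 * rho * V^2 * S * Cf
Step 1 — V^2 = 12.97^2 = 168.2209
Step 2 — 0.5 * rho * V^2 = 0.5 * 1025 * 168.2209 = 86213.21125
Step 3 — Rf = 86213.21125 * 3871 * 0.00281 ≈ 937790 N (5 s.f.)

937790 N


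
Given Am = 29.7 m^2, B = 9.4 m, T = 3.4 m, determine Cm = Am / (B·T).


Formula: Cm = Am / (B * T)
Step 1 — B * T = 9.4 * 3.4 = 31.96 m^2
Step 2 — Cm = 29.7 / 31.96 ≈ 0.92929 (5 s.f.)

0.92929


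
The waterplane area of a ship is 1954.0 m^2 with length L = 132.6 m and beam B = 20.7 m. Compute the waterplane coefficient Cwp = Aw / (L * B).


Formula: Cwp = Aw / (L * B)
Step 1 — L * B = 132.6 * 20.7 = 2744.82 m^2
Step 2 — Cwp = 1954.0 / 2744.82 ≈ 0.71189 (5 s.f.)

0.71189


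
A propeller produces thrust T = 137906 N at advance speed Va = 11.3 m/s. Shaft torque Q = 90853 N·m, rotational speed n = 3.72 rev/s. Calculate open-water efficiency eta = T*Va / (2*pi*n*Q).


Formula: eta = T * Va / (2 * pi * n * Q)
Step 1 — numerator = T * Va = 137906 * 11.3 = 1558337.8
Step 2 — 2 * pi * n = 2 * pi * 3.72 = 23.373449
Step 3 — denominator = 23.373449 * 90853 = 2123547.96
Step 4 — eta = 1558337.8 / 2123547.96 ≈ 0.73384 (5 s.f.)

0.73384


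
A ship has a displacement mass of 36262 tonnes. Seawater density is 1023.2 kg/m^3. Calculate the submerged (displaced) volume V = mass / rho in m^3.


Formula: V = mass / rho
Step 1 — convert tonnes to kg: 36262 t * 1000 = 36262000 kg
Step 2 — V = 36262000 / 1023.2 ≈ 35440 m^3 (5 s.f.)

35440 m^3


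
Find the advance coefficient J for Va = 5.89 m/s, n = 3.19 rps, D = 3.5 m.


Formula: J = Va / (n * D)
Step 1 — n * D = 3.19 * 3.5 = 11.165
Step 2 — J = 5.89 / 11.165 ≈ 0.52754 (5 s.f.)

0.52754


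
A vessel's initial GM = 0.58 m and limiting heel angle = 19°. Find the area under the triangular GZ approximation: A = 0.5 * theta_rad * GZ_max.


Formula: GZ_max = GM * sin(theta); Area = 0.5 * theta_rad * GZ_max
Step 1 — GZ_max = 0.58 * sin(19°) = 0.58 * 0.325568 = 0.188829 m
Step 2 — theta_rad = 19 * pi/180 = 0.331613 rad
Step 3 — Area = 0.5 * 0.331613 * 0.188829 ≈ 0.031309 m·rad (5 s.f.)

0.031309 m·rad


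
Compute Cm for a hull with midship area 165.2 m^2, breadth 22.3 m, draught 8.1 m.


Formula: Cm = Am / (B * T)
Step 1 — B * T = 22.3 * 8.1 = 180.63 m^2
Step 2 — Cm = 165.2 / 180.63 ≈ 0.91458 (5 s.f.)

0.91458


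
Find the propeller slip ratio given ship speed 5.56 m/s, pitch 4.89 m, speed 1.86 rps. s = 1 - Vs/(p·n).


Formula: s = 1 - Vs / (p * n)
Step 1 — p * n = 4.89 * 1.86 = 9.0954
Step 2 — Vs / (p*n) = 5.56 / 9.0954 = 0.611298 (6 d.p.)
Step 3 — s = 1 - 0.611298 = 0.388702

0.388702


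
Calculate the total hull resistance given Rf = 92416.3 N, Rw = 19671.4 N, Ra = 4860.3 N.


Formula: Rt = Rf + Rw + Ra
Substituting: Rt = 92416.3 + 19671.4 + 4860.3
Result: Rt = 116948.0 N

116948.0 N


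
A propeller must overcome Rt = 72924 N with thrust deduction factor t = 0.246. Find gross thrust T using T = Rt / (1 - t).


Formula: T = Rt / (1 - t)
Step 1 — (1 - t) = 1 - 0.246 = 0.754
Step 2 — T = 72924 / 0.754 ≈ 96716 N (5 s.f.)

96716 N


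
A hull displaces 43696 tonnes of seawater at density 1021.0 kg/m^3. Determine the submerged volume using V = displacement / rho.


Formula: V = mass / rho
Step 1 — convert tonnes to kg: 43696 t * 1000 = 43696000 kg
Step 2 — V = 43696000 / 1021.0 ≈ 42797 m^3 (5 s.f.)

42797 m^3


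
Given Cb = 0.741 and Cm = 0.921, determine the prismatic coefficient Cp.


Formula: Cp = Cb / Cm
Substituting: Cp = 0.741 / 0.921
Result: Cp ≈ 0.80456 (5 s.f.)

0.80456


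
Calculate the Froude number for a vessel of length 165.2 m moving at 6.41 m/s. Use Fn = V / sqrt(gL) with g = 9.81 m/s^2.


Formula: Fn = V / sqrt(g * L)
Step 1 — g * L = 9.81 * 165.2 = 1620.612
Step 2 — sqrt(g * L) = sqrt(1620.612) = 40.256826
Step 3 — Fn = 6.41 / 40.256826 ≈ 0.15923 (5 s.f.)

0.15923


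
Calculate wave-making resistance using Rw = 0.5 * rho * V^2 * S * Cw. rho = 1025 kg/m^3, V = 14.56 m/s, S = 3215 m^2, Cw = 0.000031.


Formula: Rw = 0.5 * rho * V^2 * S * Cw
Step 1 — V^2 = 14.56^2 = 211.9936
Step 2 — 0.5 * rho * V^2 = 0.5 * 1025 * 211.9936 = 108646.72
Step 3 — Rw = 108646.72 * 3215 * 0.000031 ≈ 10828 N (5 s.f.)

10828 N


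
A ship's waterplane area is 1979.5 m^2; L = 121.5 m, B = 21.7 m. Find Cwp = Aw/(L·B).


Formula: Cwp = Aw / (L * B)
Step 1 — L * B = 121.5 * 21.7 = 2636.55 m^2
Step 2 — Cwp = 1979.5 / 2636.55 ≈ 0.75079 (5 s.f.)

0.75079


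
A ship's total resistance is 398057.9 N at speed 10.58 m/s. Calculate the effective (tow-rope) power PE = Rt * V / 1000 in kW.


Formula: PE = Rt * V / 1000 (kW)
Step 1 — PE (W) = 398057.9 * 10.58 = 4211452.582 W
Step 2 — PE (kW) = 4211452.582 / 1000 ≈ 4211.5 kW (5 s.f.)

4211.5 kW


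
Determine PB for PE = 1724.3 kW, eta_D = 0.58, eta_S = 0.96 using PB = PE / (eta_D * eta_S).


Formula: PB = PE / (eta_D * eta_S)
Step 1 — combined efficiency = eta_D * eta_S = 0.58 * 0.96 = 0.5568
Step 2 — PB = 1724.3 / 0.5568 ≈ 3096.8 kW (5 s.f.)

3096.8 kW


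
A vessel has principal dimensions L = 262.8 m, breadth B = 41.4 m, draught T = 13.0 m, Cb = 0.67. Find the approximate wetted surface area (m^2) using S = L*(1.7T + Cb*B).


Formula: S = 1.7*L*T + V/T with V = Cb*L*B*T, i.e. S = L * (1.7*T + Cb*B)
Step 1 — 1.7*T = 1.7 * 13.0 = 22.1 m
Step 2 — Cb*B = 0.67 * 41.4 = 27.738 m
Step 3 — 1.7*T + Cb*B = 22.1 + 27.738 = 49.838 m
Step 4 — S = 262.8 * 49.838 ≈ 13097 m^2 (5 s.f.)

13097 m^2


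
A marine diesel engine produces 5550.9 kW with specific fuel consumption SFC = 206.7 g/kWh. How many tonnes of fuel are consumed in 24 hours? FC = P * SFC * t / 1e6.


Formula: FC (tonnes) = P * SFC * t / 1,000,000
Step 1 — P * SFC * t = 5550.9 * 206.7 * 24 = 27536904.72 g
Step 2 — FC (tonnes) = 27536904.72 / 1,000,000 ≈ 27.537 tonnes (5 s.f.)

27.537 tonnes


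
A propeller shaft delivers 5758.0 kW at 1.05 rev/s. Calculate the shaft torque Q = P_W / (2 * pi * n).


Formula: Q = P_W / (2 * pi * n)
Step 1 — P_W = 5758.0 kW * 1000 = 5758000.0 W
Step 2 — 2 * pi * n = 2 * pi * 1.05 = 6.597345
Step 3 — Q = 5758000.0 / 6.597345 ≈ 872780 N·m (5 s.f.)

872780 N·m


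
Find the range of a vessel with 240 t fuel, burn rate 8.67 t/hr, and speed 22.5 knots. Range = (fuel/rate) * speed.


Formula: endurance = fuel / rate; range = endurance * speed
Step 1 — endurance = 240 / 8.67 = 27.6817 hours
Step 2 — range = 27.6817 * 22.5 ≈ 622.84 nautical miles (5 s.f.)

622.84 NM


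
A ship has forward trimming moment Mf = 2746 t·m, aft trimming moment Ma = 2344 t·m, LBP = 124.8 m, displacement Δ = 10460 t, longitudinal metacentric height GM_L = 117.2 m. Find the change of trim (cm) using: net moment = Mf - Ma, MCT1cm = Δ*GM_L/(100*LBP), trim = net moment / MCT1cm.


Formula: net trimming moment = Mf - Ma; MCT1cm = Δ*GM_L/(100*LBP); trim = net moment / MCT1cm
Step 1 — net trimming moment = 2746 - 2344 = 402 t·m
Step 2 — MCT1cm = 10460 * 117.2 / (100 * 124.8) = 98.2301 t·m/cm
Step 3 — trim = 402 / 98.2301 ≈ 4.0924 cm (5 s.f.)

4.0924 cm


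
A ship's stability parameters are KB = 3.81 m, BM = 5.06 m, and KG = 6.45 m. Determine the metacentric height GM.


Formula: GM = KB + BM - KG
Step 1 — KM = KB + BM = 3.81 + 5.06 = 8.87 m
Step 2 — GM = KM - KG = 8.87 - 6.45 = 2.42 m

2.42 m


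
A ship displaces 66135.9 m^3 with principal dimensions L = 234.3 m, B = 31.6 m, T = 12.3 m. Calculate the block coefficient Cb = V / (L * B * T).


Formula: Cb = V / (L * B * T)
Step 1 — L * B * T = 234.3 * 31.6 * 12.3 = 91067.724 m^3
Step 2 — Cb = 66135.9 / 91067.724 ≈ 0.72623 (5 s.f.)

0.72623


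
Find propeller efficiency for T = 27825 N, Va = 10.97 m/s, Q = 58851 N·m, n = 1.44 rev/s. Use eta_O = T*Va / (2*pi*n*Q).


Formula: eta = T * Va / (2 * pi * n * Q)
Step 1 — numerator = T * Va = 27825 * 10.97 = 305240.25
Step 2 — 2 * pi * n = 2 * pi * 1.44 = 9.047787
Step 3 — denominator = 9.047787 * 58851 = 532471.31
Step 4 — eta = 305240.25 / 532471.31 ≈ 0.57325 (5 s.f.)

0.57325


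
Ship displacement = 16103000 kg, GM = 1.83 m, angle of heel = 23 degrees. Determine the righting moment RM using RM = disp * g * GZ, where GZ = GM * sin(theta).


Formula: GZ = GM * sin(theta); RM = disp * g * GZ
Step 1 — GZ = 1.83 * sin(23°) = 1.83 * 0.390731 = 0.715038 m
Step 2 — RM = 16103000 * 9.81 * 0.715038 ≈ 112950000 N·m (5 s.f.)

112950000 N·m


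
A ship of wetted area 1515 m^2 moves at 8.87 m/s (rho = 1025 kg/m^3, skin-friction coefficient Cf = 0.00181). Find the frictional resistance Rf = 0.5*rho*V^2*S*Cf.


Formula: Rf = 0.5 * rho * V^2 * S * Cf
Step 1 — V^2 = 8.87^2 = 78.6769
Step 2 — 0.5 * rho * V^2 = 0.5 * 1025 * 78.6769 = 40321.91125
Step 3 — Rf = 40321.91125 * 1515 * 0.00181 ≈ 110570 N (5 s.f.)

110570 N


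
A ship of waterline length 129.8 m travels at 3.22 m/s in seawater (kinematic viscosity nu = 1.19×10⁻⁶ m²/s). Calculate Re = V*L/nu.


Formula: Re = V * L / nu
Step 1 — V * L = 3.22 * 129.8 = 417.956 m^2/s
Step 2 — Re = 417.956 / 1.19e-6 = 3.51e+08

3.51e+08


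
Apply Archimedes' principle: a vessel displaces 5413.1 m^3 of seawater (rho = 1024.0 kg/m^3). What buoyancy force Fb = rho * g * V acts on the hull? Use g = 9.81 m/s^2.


Formula: Fb = rho * g * V
Substituting: Fb = 1024.0 * 9.81 * 5413.1
Intermediate: 1024.0 * 9.81 = 10045.44
Result: Fb = 10045.44 * 5413.1 ≈ 54377000 N (5 s.f.)

54377000 N


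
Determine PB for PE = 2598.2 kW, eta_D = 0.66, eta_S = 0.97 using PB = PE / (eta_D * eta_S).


Formula: PB = PE / (eta_D * eta_S)
Step 1 — combined efficiency = eta_D * eta_S = 0.66 * 0.97 = 0.6402
Step 2 — PB = 2598.2 / 0.6402 ≈ 4058.4 kW (5 s.f.)

4058.4 kW


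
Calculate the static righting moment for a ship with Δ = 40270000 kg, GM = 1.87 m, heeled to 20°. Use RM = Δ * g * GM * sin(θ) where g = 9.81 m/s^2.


Formula: GZ = GM * sin(theta); RM = disp * g * GZ
Step 1 — GZ = 1.87 * sin(20°) = 1.87 * 0.34202 = 0.639577 m
Step 2 — RM = 40270000 * 9.81 * 0.639577 ≈ 252660000 N·m (5 s.f.)

252660000 N·m


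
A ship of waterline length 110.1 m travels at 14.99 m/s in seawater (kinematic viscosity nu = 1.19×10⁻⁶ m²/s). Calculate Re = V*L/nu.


Formula: Re = V * L / nu
Step 1 — V * L = 14.99 * 110.1 = 1650.399 m^2/s
Step 2 — Re = 1650.399 / 1.19e-6 = 1.39e+09

1.39e+09


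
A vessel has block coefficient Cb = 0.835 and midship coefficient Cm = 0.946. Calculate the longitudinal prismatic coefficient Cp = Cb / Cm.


Formula: Cp = Cb / Cm
Substituting: Cp = 0.835 / 0.946
Result: Cp ≈ 0.88266 (5 s.f.)

0.88266


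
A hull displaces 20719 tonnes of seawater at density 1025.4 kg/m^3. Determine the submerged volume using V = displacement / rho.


Formula: V = mass / rho
Step 1 — convert tonnes to kg: 20719 t * 1000 = 20719000 kg
Step 2 — V = 20719000 / 1025.4 ≈ 20206 m^3 (5 s.f.)

20206 m^3


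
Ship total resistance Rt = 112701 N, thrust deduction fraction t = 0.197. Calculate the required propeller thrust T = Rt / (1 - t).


Formula: T = Rt / (1 - t)
Step 1 — (1 - t) = 1 - 0.197 = 0.803
Step 2 — T = 112701 / 0.803 ≈ 140350 N (5 s.f.)

140350 N


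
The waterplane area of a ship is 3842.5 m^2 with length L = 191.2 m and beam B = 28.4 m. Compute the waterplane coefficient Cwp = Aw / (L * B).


Formula: Cwp = Aw / (L * B)
Step 1 — L * B = 191.2 * 28.4 = 5430.08 m^2
Step 2 — Cwp = 3842.5 / 5430.08 ≈ 0.70763 (5 s.f.)

0.70763


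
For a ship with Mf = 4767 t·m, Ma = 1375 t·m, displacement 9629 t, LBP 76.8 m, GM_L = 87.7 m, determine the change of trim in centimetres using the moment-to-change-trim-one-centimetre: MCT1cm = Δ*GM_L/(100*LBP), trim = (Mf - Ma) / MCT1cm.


Formula: net trimming moment = Mf - Ma; MCT1cm = Δ*GM_L/(100*LBP); trim = net moment / MCT1cm
Step 1 — net trimming moment = 4767 - 1375 = 3392 t·m
Step 2 — MCT1cm = 9629 * 87.7 / (100 * 76.8) = 109.9562 t·m/cm
Step 3 — trim = 3392 / 109.9562 ≈ 30.849 cm (5 s.f.)

30.849 cm


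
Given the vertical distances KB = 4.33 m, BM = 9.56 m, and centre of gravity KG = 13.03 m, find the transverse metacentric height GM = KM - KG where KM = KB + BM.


Formula: GM = KB + BM - KG
Step 1 — KM = KB + BM = 4.33 + 9.56 = 13.89 m
Step 2 — GM = KM - KG = 13.89 - 13.03 = 0.86 m

0.86 m


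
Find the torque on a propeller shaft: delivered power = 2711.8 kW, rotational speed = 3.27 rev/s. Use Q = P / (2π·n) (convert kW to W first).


Formula: Q = P_W / (2 * pi * n)
Step 1 — P_W = 2711.8 kW * 1000 = 2711800.0 W
Step 2 — 2 * pi * n = 2 * pi * 3.27 = 20.546016
Step 3 — Q = 2711800.0 / 20.546016 ≈ 131990 N·m (5 s.f.)

131990 N·m


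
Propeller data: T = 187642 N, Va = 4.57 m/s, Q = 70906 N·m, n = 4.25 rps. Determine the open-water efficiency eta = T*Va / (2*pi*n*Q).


Formula: eta = T * Va / (2 * pi * n * Q)
Step 1 — numerator = T * Va = 187642 * 4.57 = 857523.94
Step 2 — 2 * pi * n = 2 * pi * 4.25 = 26.703538
Step 3 — denominator = 26.703538 * 70906 = 1893441.07
Step 4 — eta = 857523.94 / 1893441.07 ≈ 0.45289 (5 s.f.)

0.45289


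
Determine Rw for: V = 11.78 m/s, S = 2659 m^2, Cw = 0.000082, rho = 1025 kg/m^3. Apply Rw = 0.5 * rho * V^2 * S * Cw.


Formula: Rw = 0.5 * rho * V^2 * S * Cw
Step 1 — V^2 = 11.78^2 = 138.7684
Step 2 — 0.5 * rho * V^2 = 0.5 * 1025 * 138.7684 = 71118.805
Step 3 — Rw = 71118.805 * 2659 * 0.000082 ≈ 15507 N (5 s.f.)

15507 N


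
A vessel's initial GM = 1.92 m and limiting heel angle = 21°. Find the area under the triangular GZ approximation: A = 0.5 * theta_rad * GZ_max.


Formula: GZ_max = GM * sin(theta); Area = 0.5 * theta_rad * GZ_max
Step 1 — GZ_max = 1.92 * sin(21°) = 1.92 * 0.358368 = 0.688067 m
Step 2 — theta_rad = 21 * pi/180 = 0.366519 rad
Step 3 — Area = 0.5 * 0.366519 * 0.688067 ≈ 0.12609 m·rad (5 s.f.)

0.12609 m·rad


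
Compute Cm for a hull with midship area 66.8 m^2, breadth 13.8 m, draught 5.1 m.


Formula: Cm = Am / (B * T)
Step 1 — B * T = 13.8 * 5.1 = 70.38 m^2
Step 2 — Cm = 66.8 / 70.38 ≈ 0.94913 (5 s.f.)

0.94913


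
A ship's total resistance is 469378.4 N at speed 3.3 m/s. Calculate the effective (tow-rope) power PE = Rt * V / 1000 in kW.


Formula: PE = Rt * V / 1000 (kW)
Step 1 — PE (W) = 469378.4 * 3.3 = 1548948.72 W
Step 2 — PE (kW) = 1548948.72 / 1000 ≈ 1548.9 kW (5 s.f.)

1548.9 kW


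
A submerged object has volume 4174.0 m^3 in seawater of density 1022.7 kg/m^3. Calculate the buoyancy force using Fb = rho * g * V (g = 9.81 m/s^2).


Formula: Fb = rho * g * V
Substituting: Fb = 1022.7 * 9.81 * 4174.0
Intermediate: 1022.7 * 9.81 = 10032.687
Result: Fb = 10032.687 * 4174.0 ≈ 41876000 N (5 s.f.)

41876000 N


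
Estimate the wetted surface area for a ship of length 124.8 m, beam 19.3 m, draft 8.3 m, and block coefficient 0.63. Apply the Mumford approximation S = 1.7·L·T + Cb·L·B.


Formula: S = 1.7*L*T + V/T with V = Cb*L*B*T, i.e. S = L * (1.7*T + Cb*B)
Step 1 — 1.7*T = 1.7 * 8.3 = 14.11 m
Step 2 — Cb*B = 0.63 * 19.3 = 12.159 m
Step 3 — 1.7*T + Cb*B = 14.11 + 12.159 = 26.269 m
Step 4 — S = 124.8 * 26.269 ≈ 3278.4 m^2 (5 s.f.)

3278.4 m^2


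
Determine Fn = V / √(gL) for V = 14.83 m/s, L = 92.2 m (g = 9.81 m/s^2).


Formula: Fn = V / sqrt(g * L)
Step 1 — g * L = 9.81 * 92.2 = 904.482
Step 2 — sqrt(g * L) = sqrt(904.482) = 30.074607
Step 3 — Fn = 14.83 / 30.074607 ≈ 0.49311 (5 s.f.)

0.49311


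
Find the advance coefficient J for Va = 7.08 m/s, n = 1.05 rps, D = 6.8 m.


Formula: J = Va / (n * D)
Step 1 — n * D = 1.05 * 6.8 = 7.14
Step 2 — J = 7.08 / 7.14 ≈ 0.99160 (5 s.f.)

0.99160


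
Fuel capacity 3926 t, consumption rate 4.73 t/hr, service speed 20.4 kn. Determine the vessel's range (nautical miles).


Formula: endurance = fuel / rate; range = endurance * speed
Step 1 — endurance = 3926 / 4.73 = 830.0211 hours
Step 2 — range = 830.0211 * 20.4 ≈ 16932 nautical miles (5 s.f.)

16932 NM


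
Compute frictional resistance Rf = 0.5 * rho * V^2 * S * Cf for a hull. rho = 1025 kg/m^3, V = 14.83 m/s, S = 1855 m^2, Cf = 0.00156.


Formula: Rf = 0.5 * rho * V^2 * S * Cf
Step 1 — V^2 = 14.83^2 = 219.9289
Step 2 — 0.5 * rho * V^2 = 0.5 * 1025 * 219.9289 = 112713.56125
Step 3 — Rf = 112713.56125 * 1855 * 0.00156 ≈ 326170 N (5 s.f.)

326170 N


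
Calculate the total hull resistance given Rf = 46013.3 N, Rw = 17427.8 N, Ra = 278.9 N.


Formula: Rt = Rf + Rw + Ra
Substituting: Rt = 46013.3 + 17427.8 + 278.9
Result: Rt = 63720.0 N

63720.0 N


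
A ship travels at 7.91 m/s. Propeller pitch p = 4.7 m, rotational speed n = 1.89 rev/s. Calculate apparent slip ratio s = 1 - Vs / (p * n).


Formula: s = 1 - Vs / (p * n)
Step 1 — p * n = 4.7 * 1.89 = 8.883
Step 2 — Vs / (p*n) = 7.91 / 8.883 = 0.890465 (6 d.p.)
Step 3 — s = 1 - 0.890465 = 0.109535

0.109535


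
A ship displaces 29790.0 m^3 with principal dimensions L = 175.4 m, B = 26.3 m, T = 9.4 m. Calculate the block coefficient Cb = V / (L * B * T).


Formula: Cb = V / (L * B * T)
Step 1 — L * B * T = 175.4 * 26.3 * 9.4 = 43362.388 m^3
Step 2 — Cb = 29790.0 / 43362.388 ≈ 0.68700 (5 s.f.)

0.68700


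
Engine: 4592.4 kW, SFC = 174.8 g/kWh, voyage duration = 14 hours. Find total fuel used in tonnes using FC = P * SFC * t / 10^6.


Formula: FC (tonnes) = P * SFC * t / 1,000,000
Step 1 — P * SFC * t = 4592.4 * 174.8 * 14 = 11238521.28 g
Step 2 — FC (tonnes) = 11238521.28 / 1,000,000 ≈ 11.239 tonnes (5 s.f.)

11.239 tonnes


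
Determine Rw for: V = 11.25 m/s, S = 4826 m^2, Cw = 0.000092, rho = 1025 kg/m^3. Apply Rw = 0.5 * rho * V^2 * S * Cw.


Formula: Rw = 0.5 * rho * V^2 * S * Cw
Step 1 — V^2 = 11.25^2 = 126.5625
Step 2 — 0.5 * rho * V^2 = 0.5 * 1025 * 126.5625 = 64863.28125
Step 3 — Rw = 64863.28125 * 4826 * 0.000092 ≈ 28799 N (5 s.f.)

28799 N


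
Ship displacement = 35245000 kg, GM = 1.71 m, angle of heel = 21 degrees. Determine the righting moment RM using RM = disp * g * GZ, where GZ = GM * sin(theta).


Formula: GZ = GM * sin(theta); RM = disp * g * GZ
Step 1 — GZ = 1.71 * sin(21°) = 1.71 * 0.358368 = 0.612809 m
Step 2 — RM = 35245000 * 9.81 * 0.612809 ≈ 211880000 N·m (5 s.f.)

211880000 N·m


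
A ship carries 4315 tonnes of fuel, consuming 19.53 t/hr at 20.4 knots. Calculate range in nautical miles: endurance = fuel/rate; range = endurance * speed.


Formula: endurance = fuel / rate; range = endurance * speed
Step 1 — endurance = 4315 / 19.53 = 220.9421 hours
Step 2 — range = 220.9421 * 20.4 ≈ 4507.2 nautical miles (5 s.f.)

4507.2 NM


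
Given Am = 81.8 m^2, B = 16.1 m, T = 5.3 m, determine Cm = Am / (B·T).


Formula: Cm = Am / (B * T)
Step 1 — B * T = 16.1 * 5.3 = 85.33 m^2
Step 2 — Cm = 81.8 / 85.33 ≈ 0.95863 (5 s.f.)

0.95863


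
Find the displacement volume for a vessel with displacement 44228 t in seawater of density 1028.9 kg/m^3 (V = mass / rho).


Formula: V = mass / rho
Step 1 — convert tonnes to kg: 44228 t * 1000 = 44228000 kg
Step 2 — V = 44228000 / 1028.9 ≈ 42986 m^3 (5 s.f.)

42986 m^3


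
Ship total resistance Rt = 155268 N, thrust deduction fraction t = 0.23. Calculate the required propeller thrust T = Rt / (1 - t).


Formula: T = Rt / (1 - t)
Step 1 — (1 - t) = 1 - 0.23 = 0.77
Step 2 — T = 155268 / 0.77 ≈ 201650 N (5 s.f.)

201650 N


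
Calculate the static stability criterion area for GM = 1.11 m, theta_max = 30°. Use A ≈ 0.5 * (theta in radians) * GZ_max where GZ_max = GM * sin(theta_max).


Formula: GZ_max = GM * sin(theta); Area = 0.5 * theta_rad * GZ_max
Step 1 — GZ_max = 1.11 * sin(30°) = 1.11 * 0.5 = 0.555 m
Step 2 — theta_rad = 30 * pi/180 = 0.523599 rad
Step 3 — Area = 0.5 * 0.523599 * 0.555 ≈ 0.14530 m·rad (5 s.f.)

0.14530 m·rad


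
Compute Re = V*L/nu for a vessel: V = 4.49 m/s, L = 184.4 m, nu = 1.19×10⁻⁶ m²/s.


Formula: Re = V * L / nu
Step 1 — V * L = 4.49 * 184.4 = 827.956 m^2/s
Step 2 — Re = 827.956 / 1.19e-6 = 6.96e+08

6.96e+08


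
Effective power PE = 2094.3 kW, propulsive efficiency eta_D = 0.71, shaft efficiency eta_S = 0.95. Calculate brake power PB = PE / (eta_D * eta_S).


Formula: PB = PE / (eta_D * eta_S)
Step 1 — combined efficiency = eta_D * eta_S = 0.71 * 0.95 = 0.6745
Step 2 — PB = 2094.3 / 0.6745 ≈ 3105.0 kW (5 s.f.)

3105.0 kW


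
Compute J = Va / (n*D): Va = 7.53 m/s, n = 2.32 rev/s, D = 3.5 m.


Formula: J = Va / (n * D)
Step 1 — n * D = 2.32 * 3.5 = 8.12
Step 2 — J = 7.53 / 8.12 ≈ 0.92734 (5 s.f.)

0.92734


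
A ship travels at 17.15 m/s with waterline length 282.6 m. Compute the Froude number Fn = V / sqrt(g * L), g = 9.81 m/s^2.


Formula: Fn = V / sqrt(g * L)
Step 1 — g * L = 9.81 * 282.6 = 2772.306
Step 2 — sqrt(g * L) = sqrt(2772.306) = 52.652692
Step 3 — Fn = 17.15 / 52.652692 ≈ 0.32572 (5 s.f.)

0.32572


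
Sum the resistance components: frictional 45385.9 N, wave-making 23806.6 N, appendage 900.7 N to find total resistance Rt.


Formula: Rt = Rf + Rw + Ra
Substituting: Rt = 45385.9 + 23806.6 + 900.7
Result: Rt = 70093.2 N

70093.2 N


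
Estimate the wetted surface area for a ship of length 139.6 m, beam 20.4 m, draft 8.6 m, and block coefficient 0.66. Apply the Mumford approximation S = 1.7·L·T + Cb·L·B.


Formula: S = 1.7*L*T + V/T with V = Cb*L*B*T, i.e. S = L * (1.7*T + Cb*B)
Step 1 — 1.7*T = 1.7 * 8.6 = 14.62 m
Step 2 — Cb*B = 0.66 * 20.4 = 13.464 m
Step 3 — 1.7*T + Cb*B = 14.62 + 13.464 = 28.084 m
Step 4 — S = 139.6 * 28.084 ≈ 3920.5 m^2 (5 s.f.)

3920.5 m^2


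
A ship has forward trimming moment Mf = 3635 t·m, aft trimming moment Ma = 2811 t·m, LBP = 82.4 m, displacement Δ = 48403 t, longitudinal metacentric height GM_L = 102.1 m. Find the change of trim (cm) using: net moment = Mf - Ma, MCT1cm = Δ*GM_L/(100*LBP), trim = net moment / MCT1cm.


Formula: net trimming moment = Mf - Ma; MCT1cm = Δ*GM_L/(100*LBP); trim = net moment / MCT1cm
Step 1 — net trimming moment = 3635 - 2811 = 824 t·m
Step 2 — MCT1cm = 48403 * 102.1 / (100 * 82.4) = 599.7508 t·m/cm
Step 3 — trim = 824 / 599.7508 ≈ 1.3739 cm (5 s.f.)

1.3739 cm


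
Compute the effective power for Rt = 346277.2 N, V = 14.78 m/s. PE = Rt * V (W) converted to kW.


Formula: PE = Rt * V / 1000 (kW)
Step 1 — PE (W) = 346277.2 * 14.78 = 5117977.016 W
Step 2 — PE (kW) = 5117977.016 / 1000 ≈ 5118.0 kW (5 s.f.)

5118.0 kW


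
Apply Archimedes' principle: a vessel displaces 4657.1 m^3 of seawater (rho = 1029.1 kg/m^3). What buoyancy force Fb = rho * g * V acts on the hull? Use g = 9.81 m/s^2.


Formula: Fb = rho * g * V
Substituting: Fb = 1029.1 * 9.81 * 4657.1
Intermediate: 1029.1 * 9.81 = 10095.471
Result: Fb = 10095.471 * 4657.1 ≈ 47016000 N (5 s.f.)

47016000 N


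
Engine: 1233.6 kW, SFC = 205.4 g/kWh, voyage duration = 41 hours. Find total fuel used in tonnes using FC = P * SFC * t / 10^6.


Formula: FC (tonnes) = P * SFC * t / 1,000,000
Step 1 — P * SFC * t = 1233.6 * 205.4 * 41 = 10388639.04 g
Step 2 — FC (tonnes) = 10388639.04 / 1,000,000 ≈ 10.389 tonnes (5 s.f.)

10.389 tonnes


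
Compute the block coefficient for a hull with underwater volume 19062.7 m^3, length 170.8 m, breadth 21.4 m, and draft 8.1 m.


Formula: Cb = V / (L * B * T)
Step 1 — L * B * T = 170.8 * 21.4 * 8.1 = 29606.472 m^3
Step 2 — Cb = 19062.7 / 29606.472 ≈ 0.64387 (5 s.f.)

0.64387


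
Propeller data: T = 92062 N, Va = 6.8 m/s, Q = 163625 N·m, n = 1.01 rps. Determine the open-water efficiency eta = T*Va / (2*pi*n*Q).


Formula: eta = T * Va / (2 * pi * n * Q)
Step 1 — numerator = T * Va = 92062 * 6.8 = 626021.6
Step 2 — 2 * pi * n = 2 * pi * 1.01 = 6.346017
Step 3 — denominator = 6.346017 * 163625 = 1038367.03
Step 4 — eta = 626021.6 / 1038367.03 ≈ 0.60289 (5 s.f.)

0.60289


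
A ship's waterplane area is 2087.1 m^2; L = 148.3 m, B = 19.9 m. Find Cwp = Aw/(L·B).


Formula: Cwp = Aw / (L * B)
Step 1 — L * B = 148.3 * 19.9 = 2951.17 m^2
Step 2 — Cwp = 2087.1 / 2951.17 ≈ 0.70721 (5 s.f.)

0.70721


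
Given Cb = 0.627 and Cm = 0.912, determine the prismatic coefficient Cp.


Formula: Cp = Cb / Cm
Substituting: Cp = 0.627 / 0.912
Result: Cp ≈ 0.68750 (5 s.f.)

0.68750


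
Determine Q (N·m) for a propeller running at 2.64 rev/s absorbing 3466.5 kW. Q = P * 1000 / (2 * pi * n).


Formula: Q = P_W / (2 * pi * n)
Step 1 — P_W = 3466.5 kW * 1000 = 3466500.0 W
Step 2 — 2 * pi * n = 2 * pi * 2.64 = 16.587609
Step 3 — Q = 3466500.0 / 16.587609 ≈ 208980 N·m (5 s.f.)

208980 N·m


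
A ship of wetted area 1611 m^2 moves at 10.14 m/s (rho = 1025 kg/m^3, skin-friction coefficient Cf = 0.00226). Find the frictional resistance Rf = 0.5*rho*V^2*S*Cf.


Formula: Rf = 0.5 * rho * V^2 * S * Cf
Step 1 — V^2 = 10.14^2 = 102.8196
Step 2 — 0.5 * rho * V^2 = 0.5 * 1025 * 102.8196 = 52695.045
Step 3 — Rf = 52695.045 * 1611 * 0.00226 ≈ 191860 N (5 s.f.)

191860 N


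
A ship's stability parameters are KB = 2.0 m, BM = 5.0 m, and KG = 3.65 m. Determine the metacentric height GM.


Formula: GM = KB + BM - KG
Step 1 — KM = KB + BM = 2.0 + 5.0 = 7.0 m
Step 2 — GM = KM - KG = 7.0 - 3.65 = 3.35 m

3.35 m


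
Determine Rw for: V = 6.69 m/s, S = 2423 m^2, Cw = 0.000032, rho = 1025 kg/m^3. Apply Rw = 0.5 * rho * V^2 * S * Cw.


Formula: Rw = 0.5 * rho * V^2 * S * Cw
Step 1 — V^2 = 6.69^2 = 44.7561
Step 2 — 0.5 * rho * V^2 = 0.5 * 1025 * 44.7561 = 22937.50125
Step 3 — Rw = 22937.50125 * 2423 * 0.000032 ≈ 1778.5 N (5 s.f.)

1778.5 N


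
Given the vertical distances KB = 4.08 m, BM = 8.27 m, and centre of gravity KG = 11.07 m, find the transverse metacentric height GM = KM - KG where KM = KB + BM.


Formula: GM = KB + BM - KG
Step 1 — KM = KB + BM = 4.08 + 8.27 = 12.35 m
Step 2 — GM = KM - KG = 12.35 - 11.07 = 1.28 m

1.28 m


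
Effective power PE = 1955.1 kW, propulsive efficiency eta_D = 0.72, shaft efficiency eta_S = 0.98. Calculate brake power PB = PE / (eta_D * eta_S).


Formula: PB = PE / (eta_D * eta_S)
Step 1 — combined efficiency = eta_D * eta_S = 0.72 * 0.98 = 0.7056
Step 2 — PB = 1955.1 / 0.7056 ≈ 2770.8 kW (5 s.f.)

2770.8 kW


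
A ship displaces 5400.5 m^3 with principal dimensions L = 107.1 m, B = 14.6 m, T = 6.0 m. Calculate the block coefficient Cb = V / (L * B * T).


Formula: Cb = V / (L * B * T)
Step 1 — L * B * T = 107.1 * 14.6 * 6.0 = 9381.96 m^3
Step 2 — Cb = 5400.5 / 9381.96 ≈ 0.57563 (5 s.f.)

0.57563


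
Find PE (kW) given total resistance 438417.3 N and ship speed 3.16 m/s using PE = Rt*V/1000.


Formula: PE = Rt * V / 1000 (kW)
Step 1 — PE (W) = 438417.3 * 3.16 = 1385398.668 W
Step 2 — PE (kW) = 1385398.668 / 1000 ≈ 1385.4 kW (5 s.f.)

1385.4 kW


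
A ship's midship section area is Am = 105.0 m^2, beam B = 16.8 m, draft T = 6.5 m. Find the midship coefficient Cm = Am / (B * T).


Formula: Cm = Am / (B * T)
Step 1 — B * T = 16.8 * 6.5 = 109.2 m^2
Step 2 — Cm = 105.0 / 109.2 ≈ 0.96154 (5 s.f.)

0.96154


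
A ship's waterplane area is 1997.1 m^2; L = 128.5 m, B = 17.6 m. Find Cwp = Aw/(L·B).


Formula: Cwp = Aw / (L * B)
Step 1 — L * B = 128.5 * 17.6 = 2261.6 m^2
Step 2 — Cwp = 1997.1 / 2261.6 ≈ 0.88305 (5 s.f.)

0.88305


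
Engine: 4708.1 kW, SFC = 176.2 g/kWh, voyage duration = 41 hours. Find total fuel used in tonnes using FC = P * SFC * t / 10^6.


Formula: FC (tonnes) = P * SFC * t / 1,000,000
Step 1 — P * SFC * t = 4708.1 * 176.2 * 41 = 34012256.02 g
Step 2 — FC (tonnes) = 34012256.02 / 1,000,000 ≈ 34.012 tonnes (5 s.f.)

34.012 tonnes


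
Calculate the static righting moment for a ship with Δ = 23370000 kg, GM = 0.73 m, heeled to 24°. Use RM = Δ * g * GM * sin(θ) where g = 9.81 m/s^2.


Formula: GZ = GM * sin(theta); RM = disp * g * GZ
Step 1 — GZ = 0.73 * sin(24°) = 0.73 * 0.406737 = 0.296918 m
Step 2 — RM = 23370000 * 9.81 * 0.296918 ≈ 68071000 N·m (5 s.f.)

68071000 N·m
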